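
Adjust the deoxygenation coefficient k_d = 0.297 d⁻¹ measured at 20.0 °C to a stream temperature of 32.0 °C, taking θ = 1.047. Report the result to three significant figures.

k_d ≈ 0.515 d⁻¹

k_d(T₂) = k_d(T₁) · θ^(T₂−T₁) = 0.297 × 1.047^(32.0−20.0)
= 0.297 × 1.047^12.0 = 0.297 × 1.735 = 0.5154 d⁻¹.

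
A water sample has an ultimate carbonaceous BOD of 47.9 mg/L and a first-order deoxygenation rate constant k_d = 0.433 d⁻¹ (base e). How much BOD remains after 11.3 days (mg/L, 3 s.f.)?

L ≈ 0.359 mg/L

L_t = L₀ e^(−k_d t) = 47.9 × e^(−0.433×11.3) = 47.9 × 0.007500 = 0.3592 mg/L.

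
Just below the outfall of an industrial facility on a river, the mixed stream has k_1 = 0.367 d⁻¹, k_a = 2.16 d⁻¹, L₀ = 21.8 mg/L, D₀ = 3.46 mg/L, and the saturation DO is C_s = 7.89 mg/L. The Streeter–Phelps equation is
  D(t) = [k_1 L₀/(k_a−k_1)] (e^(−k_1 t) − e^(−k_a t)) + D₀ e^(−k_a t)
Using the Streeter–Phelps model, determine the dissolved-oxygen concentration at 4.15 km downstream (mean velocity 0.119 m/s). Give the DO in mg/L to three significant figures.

DO ≈ 4.46 mg/L

Travel time t = x/v = 4.15 km / (0.119 m/s) = 4150 m / 0.119 m/s = 34870 s = 0.4036 d.
k_1 L₀/(k_a−k_1) = 0.367×21.8/(2.16−0.367) = 8.001/1.793 = 4.462 mg/L.
e^(−k_1 t) = e^(−0.367×0.4036) = 0.8623; e^(−k_a t) = e^(−2.16×0.4036) = 0.4182.
D = 4.462 × (0.8623 − 0.4182) + 3.46 × 0.4182 = 1.982 + 1.447 = 3.429 mg/L.
DO = C_s − D = 7.89 − 3.429 = 4.461 mg/L.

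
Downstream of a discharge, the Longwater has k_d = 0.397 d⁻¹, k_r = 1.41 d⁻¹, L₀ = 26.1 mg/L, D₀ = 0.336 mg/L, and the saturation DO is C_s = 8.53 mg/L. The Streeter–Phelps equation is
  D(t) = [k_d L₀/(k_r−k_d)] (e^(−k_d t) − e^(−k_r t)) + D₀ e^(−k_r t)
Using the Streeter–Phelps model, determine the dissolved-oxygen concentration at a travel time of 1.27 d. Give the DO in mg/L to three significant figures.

k_d L₀/(k_r−k_d) = 0.397×26.1/(1.41−0.397) = 10.36/1.013 = 10.23 mg/L.
e^(−k_d t) = e^(−0.397×1.270) = 0.6040; e^(−k_r t) = e^(−1.41×1.270) = 0.1668.
D = 10.23 × (0.6040 − 0.1668) + 0.336 × 0.1668 = 4.472 + 0.05606 = 4.528 mg/L.
DO = C_s − D = 8.53 − 4.528 = 4.002 mg/L.

DO ≈ 4.00 mg/L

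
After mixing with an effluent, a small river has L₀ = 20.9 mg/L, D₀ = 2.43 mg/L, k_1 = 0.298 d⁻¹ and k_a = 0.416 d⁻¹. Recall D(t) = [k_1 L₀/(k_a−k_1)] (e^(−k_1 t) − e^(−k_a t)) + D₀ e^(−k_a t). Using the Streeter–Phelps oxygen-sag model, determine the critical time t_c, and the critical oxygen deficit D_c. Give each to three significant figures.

t_c ≈ 2.43 d; D_c ≈ 7.26 mg/L

t_c = [1/(k_a−k_1)] ln[(k_a/k_1)(1 − D₀(k_a−k_1)/(k_1 L₀))]
= [1/(0.416−0.298)] ln[(0.416/0.298)(1 − 2.43×0.1180/(0.298×20.9))]
= (1/0.1180) ln[1.396 × 0.9540] = 8.475 × ln(1.332) = 8.475 × 0.2865 = 2.428 d.
L(t_c) = L₀ e^(−k_1 t_c) = 20.9 × 0.4851 = 10.14 mg/L, and at the critical point k_a D_c = k_1 L, so D_c = (0.298/0.416) × 10.14 = 7.263 mg/L.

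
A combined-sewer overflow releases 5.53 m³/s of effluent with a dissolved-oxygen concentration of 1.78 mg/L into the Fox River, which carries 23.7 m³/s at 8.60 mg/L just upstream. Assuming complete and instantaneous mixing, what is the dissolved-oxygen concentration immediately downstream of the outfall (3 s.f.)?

7.31 mg/L

Flow-weighted mixing: C = (Q_r C_r + Q_w C_w)/(Q_r + Q_w)
= (23.7×8.60 + 5.53×1.78)/(23.7 + 5.53) = 213.7/29.23 = 7.310 mg/L.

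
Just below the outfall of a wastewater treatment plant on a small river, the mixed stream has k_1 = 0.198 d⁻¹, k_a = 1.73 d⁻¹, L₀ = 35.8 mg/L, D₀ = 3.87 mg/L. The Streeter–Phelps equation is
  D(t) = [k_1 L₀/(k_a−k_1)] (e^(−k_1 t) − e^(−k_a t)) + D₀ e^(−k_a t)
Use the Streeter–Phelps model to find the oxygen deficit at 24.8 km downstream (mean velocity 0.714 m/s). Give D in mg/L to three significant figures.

D ≈ 3.90 mg/L

Travel time t = x/v = 24.8 km / (0.714 m/s) = 24800 m / 0.714 m/s = 34730 s = 0.4020 d.
k_1 L₀/(k_a−k_1) = 0.198×35.8/(1.73−0.198) = 7.088/1.532 = 4.627 mg/L.
e^(−k_1 t) = e^(−0.198×0.4020) = 0.9235; e^(−k_a t) = e^(−1.73×0.4020) = 0.4988.
D = 4.627 × (0.9235 − 0.4988) + 3.87 × 0.4988 = 1.965 + 1.930 = 3.895 mg/L.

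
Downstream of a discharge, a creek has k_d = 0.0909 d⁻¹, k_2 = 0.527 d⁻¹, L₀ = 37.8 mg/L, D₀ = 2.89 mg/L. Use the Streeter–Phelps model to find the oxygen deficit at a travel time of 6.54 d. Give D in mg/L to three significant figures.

k_d L₀/(k_2−k_d) = 0.0909×37.8/(0.527−0.0909) = 3.436/0.4361 = 7.879 mg/L.
e^(−k_d t) = e^(−0.0909×6.540) = 0.5518; e^(−k_2 t) = e^(−0.527×6.540) = 0.03185.
D = 7.879 × (0.5518 − 0.03185) + 2.89 × 0.03185 = 4.097 + 0.09206 = 4.189 mg/L.

D ≈ 4.19 mg/L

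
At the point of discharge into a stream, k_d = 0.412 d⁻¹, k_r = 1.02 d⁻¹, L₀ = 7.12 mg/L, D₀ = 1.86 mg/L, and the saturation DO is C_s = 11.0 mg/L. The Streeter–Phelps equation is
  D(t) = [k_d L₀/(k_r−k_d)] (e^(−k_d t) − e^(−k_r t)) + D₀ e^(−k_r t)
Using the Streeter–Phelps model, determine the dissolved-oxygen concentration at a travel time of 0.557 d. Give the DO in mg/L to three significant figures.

k_d L₀/(k_r−k_d) = 0.412×7.12/(1.02−0.412) = 2.933/0.6080 = 4.825 mg/L.
e^(−k_d t) = e^(−0.412×0.5570) = 0.7949; e^(−k_r t) = e^(−1.02×0.5570) = 0.5666.
D = 4.825 × (0.7949 − 0.5666) + 1.86 × 0.5666 = 1.102 + 1.054 = 2.156 mg/L.
DO = C_s − D = 11.0 − 2.156 = 8.844 mg/L.

DO ≈ 8.84 mg/L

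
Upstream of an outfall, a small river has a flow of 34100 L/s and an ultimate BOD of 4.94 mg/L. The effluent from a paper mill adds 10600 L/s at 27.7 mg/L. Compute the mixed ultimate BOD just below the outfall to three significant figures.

10.3 mg/L

Flow-weighted mixing: C = (Q_r C_r + Q_w C_w)/(Q_r + Q_w)
= (34100×4.94 + 10600×27.7)/(34100 + 10600) = 462100/44700 = 10.34 mg/L.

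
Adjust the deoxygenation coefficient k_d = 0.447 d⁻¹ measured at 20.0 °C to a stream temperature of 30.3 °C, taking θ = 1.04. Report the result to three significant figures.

k_d ≈ 0.670 d⁻¹

k_d(T₂) = k_d(T₁) · θ^(T₂−T₁) = 0.447 × 1.04^(30.3−20.0)
= 0.447 × 1.04^10.3 = 0.447 × 1.498 = 0.6695 d⁻¹.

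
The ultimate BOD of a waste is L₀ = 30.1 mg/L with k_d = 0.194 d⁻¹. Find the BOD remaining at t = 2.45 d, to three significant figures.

L ≈ 18.7 mg/L

L_t = L₀ e^(−k_d t) = 30.1 × e^(−0.194×2.45) = 30.1 × 0.6217 = 18.71 mg/L.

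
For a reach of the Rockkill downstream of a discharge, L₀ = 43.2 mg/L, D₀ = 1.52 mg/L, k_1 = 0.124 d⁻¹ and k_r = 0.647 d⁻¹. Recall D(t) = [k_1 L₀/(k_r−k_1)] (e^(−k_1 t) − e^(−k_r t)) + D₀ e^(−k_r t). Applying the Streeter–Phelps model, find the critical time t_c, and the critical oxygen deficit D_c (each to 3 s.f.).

t_c ≈ 2.85 d; D_c ≈ 5.81 mg/L

At the critical point dD/dt = 0, so k_1 L₀ e^(−k_1 t) = k_r D. Substituting D(t) from the Streeter–Phelps equation and solving for t gives
t_c = ln[(k_r/k_1)(1 − D₀(k_r−k_1)/(k_1 L₀))] / (k_r−k_1).
Here k_r−k_1 = 0.5230 d⁻¹ and 1 − D₀(k_r−k_1)/(k_1 L₀) = 1 − 1.52×0.5230/(0.124×43.2) = 0.8516, so
t_c = ln(5.218 × 0.8516) / 0.5230 = 1.491 / 0.5230 = 2.852 d.
L(t_c) = L₀ e^(−k_1 t_c) = 43.2 × 0.7022 = 30.33 mg/L, and at the critical point k_r D_c = k_1 L, so D_c = (0.124/0.647) × 30.33 = 5.813 mg/L.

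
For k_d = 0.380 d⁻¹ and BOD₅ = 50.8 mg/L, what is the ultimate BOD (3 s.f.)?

L₀ ≈ 59.7 mg/L

BOD₅ = L₀(1 − e^(−5k_d)) ⇒ L₀ = BOD₅ / (1 − e^(−5×0.380))
= 50.8 / (1 − 0.1496) = 50.8 / 0.8504 = 59.73 mg/L.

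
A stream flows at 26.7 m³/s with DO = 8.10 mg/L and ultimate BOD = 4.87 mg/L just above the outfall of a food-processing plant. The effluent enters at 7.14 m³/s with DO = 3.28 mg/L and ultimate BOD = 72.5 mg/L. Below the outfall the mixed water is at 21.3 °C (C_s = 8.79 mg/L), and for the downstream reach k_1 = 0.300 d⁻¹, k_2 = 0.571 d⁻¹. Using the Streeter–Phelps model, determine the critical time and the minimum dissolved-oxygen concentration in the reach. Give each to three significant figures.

t_c ≈ 2.06 d; minimum DO ≈ 3.38 mg/L

Mixed DO = (26.7×8.10 + 7.14×3.28)/(26.7+7.14) = 239.7/33.84 = 7.083 mg/L.
Mixed L₀ = (26.7×4.87 + 7.14×72.5)/(33.84) = 647.7/33.84 = 19.14 mg/L.
Initial deficit D₀ = C_s − DO₀ = 8.79 − 7.083 = 1.707 mg/L.
t_c = (1/0.2710) ln[(0.571/0.300)(1 − 1.707×0.2710/(0.300×19.14))] = 3.690 × ln(1.750) = 2.065 d.
D_c = (0.300/0.571) × 19.14 × e^(−0.300×2.065) = 0.5254 × 19.14 × 0.5382 = 5.412 mg/L.
Minimum DO = 8.79 − 5.412 = 3.378 mg/L.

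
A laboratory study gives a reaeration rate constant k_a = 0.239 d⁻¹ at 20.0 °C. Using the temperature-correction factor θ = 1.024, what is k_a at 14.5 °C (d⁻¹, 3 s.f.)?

k_a(T₂) = k_a(T₁) · θ^(T₂−T₁) = 0.239 × 1.024^(14.5−20.0)
= 0.239 × 1.024^-5.50 = 0.239 × 0.8777 = 0.2098 d⁻¹.

k_a ≈ 0.210 d⁻¹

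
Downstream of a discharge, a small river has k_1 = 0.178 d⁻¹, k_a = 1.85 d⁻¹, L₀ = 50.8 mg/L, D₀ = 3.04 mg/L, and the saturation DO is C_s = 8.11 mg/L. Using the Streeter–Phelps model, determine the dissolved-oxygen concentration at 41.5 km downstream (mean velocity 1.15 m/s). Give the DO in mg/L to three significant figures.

Travel time t = x/v = 41.5 km / (1.15 m/s) = 41500 m / 1.15 m/s = 36090 s = 0.4177 d.
k_1 L₀/(k_a−k_1) = 0.178×50.8/(1.85−0.178) = 9.042/1.672 = 5.408 mg/L.
e^(−k_1 t) = e^(−0.178×0.4177) = 0.9284; e^(−k_a t) = e^(−1.85×0.4177) = 0.4618.
D = 5.408 × (0.9284 − 0.4618) + 3.04 × 0.4618 = 2.523 + 1.404 = 3.927 mg/L.
DO = C_s − D = 8.11 − 3.927 = 4.183 mg/L.

DO ≈ 4.18 mg/L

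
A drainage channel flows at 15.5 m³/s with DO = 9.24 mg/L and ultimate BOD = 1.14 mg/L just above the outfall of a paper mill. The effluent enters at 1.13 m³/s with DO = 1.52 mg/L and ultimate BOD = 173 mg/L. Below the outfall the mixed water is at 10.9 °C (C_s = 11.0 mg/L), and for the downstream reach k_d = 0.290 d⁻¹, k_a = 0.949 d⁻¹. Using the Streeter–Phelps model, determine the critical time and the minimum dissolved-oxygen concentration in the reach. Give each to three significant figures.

t_c ≈ 1.01 d; minimum DO ≈ 8.08 mg/L

Mixed DO = (15.5×9.24 + 1.13×1.52)/(15.5+1.13) = 144.9/16.63 = 8.715 mg/L.
Mixed L₀ = (15.5×1.14 + 1.13×173)/(16.63) = 213.2/16.63 = 12.82 mg/L.
Initial deficit D₀ = C_s − DO₀ = 11.0 − 8.715 = 2.285 mg/L.
t_c = (1/0.6590) ln[(0.949/0.290)(1 − 2.285×0.6590/(0.290×12.82))] = 1.517 × ln(1.947) = 1.011 d.
D_c = (0.290/0.949) × 12.82 × e^(−0.290×1.011) = 0.3056 × 12.82 × 0.7459 = 2.921 mg/L.
Minimum DO = 11.0 − 2.921 = 8.079 mg/L.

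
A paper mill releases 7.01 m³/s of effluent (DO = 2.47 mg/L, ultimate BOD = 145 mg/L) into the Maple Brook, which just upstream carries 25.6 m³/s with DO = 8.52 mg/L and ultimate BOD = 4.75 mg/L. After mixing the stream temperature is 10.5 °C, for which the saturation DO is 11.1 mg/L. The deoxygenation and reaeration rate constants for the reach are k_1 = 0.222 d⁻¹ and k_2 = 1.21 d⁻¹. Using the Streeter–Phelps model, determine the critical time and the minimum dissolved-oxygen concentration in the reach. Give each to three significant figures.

Mixed DO = (25.6×8.52 + 7.01×2.47)/(25.6+7.01) = 235.4/32.61 = 7.219 mg/L.
Mixed L₀ = (25.6×4.75 + 7.01×145)/(32.61) = 1138/32.61 = 34.90 mg/L.
Initial deficit D₀ = C_s − DO₀ = 11.1 − 7.219 = 3.881 mg/L.
t_c = (1/0.9880) ln[(1.21/0.222)(1 − 3.881×0.9880/(0.222×34.90))] = 1.012 × ln(2.753) = 1.025 d.
D_c = (0.222/1.21) × 34.90 × e^(−0.222×1.025) = 0.1835 × 34.90 × 0.7965 = 5.100 mg/L.
Minimum DO = 11.1 − 5.100 = 6.000 mg/L.

t_c ≈ 1.03 d; minimum DO ≈ 6.00 mg/L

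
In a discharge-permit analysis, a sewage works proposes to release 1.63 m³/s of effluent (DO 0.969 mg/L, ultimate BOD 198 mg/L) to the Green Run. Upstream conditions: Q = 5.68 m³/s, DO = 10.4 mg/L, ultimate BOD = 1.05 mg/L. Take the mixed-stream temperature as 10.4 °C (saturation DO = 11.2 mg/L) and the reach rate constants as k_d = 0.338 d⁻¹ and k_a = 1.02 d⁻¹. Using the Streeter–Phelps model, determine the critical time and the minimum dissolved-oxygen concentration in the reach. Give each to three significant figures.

t_c ≈ 1.41 d; minimum DO ≈ 1.96 mg/L

Mixed DO = (5.68×10.4 + 1.63×0.969)/(5.68+1.63) = 60.65/7.310 = 8.297 mg/L.
Mixed L₀ = (5.68×1.05 + 1.63×198)/(7.310) = 328.7/7.310 = 44.97 mg/L.
Initial deficit D₀ = C_s − DO₀ = 11.2 − 8.297 = 2.903 mg/L.
t_c = (1/0.6820) ln[(1.02/0.338)(1 − 2.903×0.6820/(0.338×44.97))] = 1.466 × ln(2.625) = 1.415 d.
D_c = (0.338/1.02) × 44.97 × e^(−0.338×1.415) = 0.3314 × 44.97 × 0.6199 = 9.237 mg/L.
Minimum DO = 11.2 − 9.237 = 1.963 mg/L.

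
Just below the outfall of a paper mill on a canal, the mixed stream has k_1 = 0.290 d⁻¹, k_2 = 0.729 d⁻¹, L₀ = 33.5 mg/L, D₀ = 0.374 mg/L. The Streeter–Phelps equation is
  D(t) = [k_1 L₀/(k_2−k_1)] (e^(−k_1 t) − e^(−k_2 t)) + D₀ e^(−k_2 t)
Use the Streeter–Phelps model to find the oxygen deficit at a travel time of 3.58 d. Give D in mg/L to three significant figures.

k_1 L₀/(k_2−k_1) = 0.290×33.5/(0.729−0.290) = 9.715/0.4390 = 22.13 mg/L.
e^(−k_1 t) = e^(−0.290×3.580) = 0.3541; e^(−k_2 t) = e^(−0.729×3.580) = 0.07355.
D = 22.13 × (0.3541 − 0.07355) + 0.374 × 0.07355 = 6.208 + 0.02751 = 6.236 mg/L.

D ≈ 6.24 mg/L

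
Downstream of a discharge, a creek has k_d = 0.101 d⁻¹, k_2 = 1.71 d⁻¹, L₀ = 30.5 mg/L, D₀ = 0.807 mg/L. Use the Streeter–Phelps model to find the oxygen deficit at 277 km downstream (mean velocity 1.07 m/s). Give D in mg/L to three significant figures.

Travel time t = x/v = 277 km / (1.07 m/s) = 277000 m / 1.07 m/s = 258900 s = 2.996 d.
k_d L₀/(k_2−k_d) = 0.101×30.5/(1.71−0.101) = 3.081/1.609 = 1.915 mg/L.
e^(−k_d t) = e^(−0.101×2.996) = 0.7389; e^(−k_2 t) = e^(−1.71×2.996) = 0.005954.
D = 1.915 × (0.7389 − 0.005954) + 0.807 × 0.005954 = 1.403 + 0.004805 = 1.408 mg/L.

D ≈ 1.41 mg/L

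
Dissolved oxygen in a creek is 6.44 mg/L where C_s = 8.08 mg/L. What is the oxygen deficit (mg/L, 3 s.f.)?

D ≈ 1.64 mg/L

D = C_s − C = 8.08 − 6.44 = 1.64 mg/L.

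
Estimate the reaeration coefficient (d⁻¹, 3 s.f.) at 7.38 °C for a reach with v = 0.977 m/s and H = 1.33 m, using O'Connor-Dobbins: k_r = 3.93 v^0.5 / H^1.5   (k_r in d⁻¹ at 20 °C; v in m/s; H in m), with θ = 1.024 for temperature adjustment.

k_r(20) = 3.93 × 0.977^0.5 / 1.33^1.5 = 3.93 × 0.9884 / 1.534 = 2.533 d⁻¹.
k_r(7.38) = 2.533 × 1.024^(7.38−20) = 2.533 × 0.7413 = 1.877 d⁻¹.

k_r ≈ 1.88 d⁻¹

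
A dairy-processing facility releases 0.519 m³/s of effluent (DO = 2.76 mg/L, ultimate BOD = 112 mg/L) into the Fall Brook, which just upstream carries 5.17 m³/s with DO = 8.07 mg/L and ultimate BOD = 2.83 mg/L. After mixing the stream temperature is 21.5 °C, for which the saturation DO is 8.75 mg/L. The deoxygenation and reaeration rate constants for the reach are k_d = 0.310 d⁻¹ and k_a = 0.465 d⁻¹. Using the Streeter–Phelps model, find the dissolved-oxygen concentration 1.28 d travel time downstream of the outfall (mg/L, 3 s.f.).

Mixed DO = (5.17×8.07 + 0.519×2.76)/(5.17+0.519) = 43.15/5.689 = 7.586 mg/L.
Mixed L₀ = (5.17×2.83 + 0.519×112)/(5.689) = 72.76/5.689 = 12.79 mg/L.
Initial deficit D₀ = C_s − DO₀ = 8.75 − 7.586 = 1.164 mg/L.
D(1.28) = [0.310×12.79/(0.465−0.310)](e^(−0.310×1.28) − e^(−0.465×1.28)) + 1.164 e^(−0.465×1.28)
= 25.58 × (0.6725 − 0.5515) + 1.164 × 0.5515 = 3.738 mg/L.
DO = 8.75 − 3.738 = 5.012 mg/L.

DO ≈ 5.01 mg/L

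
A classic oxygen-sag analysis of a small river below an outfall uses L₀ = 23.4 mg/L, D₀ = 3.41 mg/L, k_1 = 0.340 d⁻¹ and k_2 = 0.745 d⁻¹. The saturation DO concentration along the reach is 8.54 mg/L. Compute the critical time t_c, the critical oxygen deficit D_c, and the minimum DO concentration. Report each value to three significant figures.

t_c ≈ 1.47 d; D_c ≈ 6.49 mg/L; min DO ≈ 2.05 mg/L

At the critical point dD/dt = 0, so k_1 L₀ e^(−k_1 t) = k_2 D. Substituting D(t) from the Streeter–Phelps equation and solving for t gives
t_c = ln[(k_2/k_1)(1 − D₀(k_2−k_1)/(k_1 L₀))] / (k_2−k_1).
Here k_2−k_1 = 0.4050 d⁻¹ and 1 − D₀(k_2−k_1)/(k_1 L₀) = 1 − 3.41×0.4050/(0.340×23.4) = 0.8264, so
t_c = ln(2.191 × 0.8264) / 0.4050 = 0.5938 / 0.4050 = 1.466 d.
D_c = (k_1/k_2) L₀ e^(−k_1 t_c) = (0.340/0.745) × 23.4 × e^(−0.340×1.466) = 0.4564 × 23.4 × 0.6075 = 6.487 mg/L.
Minimum DO = C_s − D_c = 8.54 − 6.487 = 2.053 mg/L.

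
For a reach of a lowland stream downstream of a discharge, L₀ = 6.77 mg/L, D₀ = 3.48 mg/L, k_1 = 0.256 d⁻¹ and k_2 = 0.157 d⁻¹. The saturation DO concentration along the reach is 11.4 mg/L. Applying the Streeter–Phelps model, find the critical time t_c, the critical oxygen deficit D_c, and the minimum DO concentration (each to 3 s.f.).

t_c = [1/(k_2−k_1)] ln[(k_2/k_1)(1 − D₀(k_2−k_1)/(k_1 L₀))]
= [1/(0.157−0.256)] ln[(0.157/0.256)(1 − 3.48×-0.09900/(0.256×6.77))]
= (1/-0.09900) ln[0.6133 × 1.199] = -10.10 × ln(0.7352) = -10.10 × -0.3076 = 3.107 d.
L(t_c) = L₀ e^(−k_1 t_c) = 6.77 × 0.4514 = 3.056 mg/L, and at the critical point k_2 D_c = k_1 L, so D_c = (0.256/0.157) × 3.056 = 4.983 mg/L.
Minimum DO = C_s − D_c = 11.4 − 4.983 = 6.417 mg/L.

t_c ≈ 3.11 d; D_c ≈ 4.98 mg/L; min DO ≈ 6.42 mg/L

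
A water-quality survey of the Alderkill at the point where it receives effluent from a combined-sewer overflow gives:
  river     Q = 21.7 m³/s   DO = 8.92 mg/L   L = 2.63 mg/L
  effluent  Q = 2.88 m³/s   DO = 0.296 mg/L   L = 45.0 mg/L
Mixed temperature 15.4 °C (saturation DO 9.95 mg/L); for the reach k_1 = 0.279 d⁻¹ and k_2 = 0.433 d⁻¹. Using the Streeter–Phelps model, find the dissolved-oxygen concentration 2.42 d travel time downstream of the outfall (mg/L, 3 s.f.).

Mixed DO = (21.7×8.92 + 2.88×0.296)/(21.7+2.88) = 194.4/24.58 = 7.910 mg/L.
Mixed L₀ = (21.7×2.63 + 2.88×45.0)/(24.58) = 186.7/24.58 = 7.594 mg/L.
Initial deficit D₀ = C_s − DO₀ = 9.95 − 7.910 = 2.040 mg/L.
D(2.42) = [0.279×7.594/(0.433−0.279)](e^(−0.279×2.42) − e^(−0.433×2.42)) + 2.040 e^(−0.433×2.42)
= 13.76 × (0.5091 − 0.3507) + 2.040 × 0.3507 = 2.895 mg/L.
DO = 9.95 − 2.895 = 7.055 mg/L.

DO ≈ 7.06 mg/L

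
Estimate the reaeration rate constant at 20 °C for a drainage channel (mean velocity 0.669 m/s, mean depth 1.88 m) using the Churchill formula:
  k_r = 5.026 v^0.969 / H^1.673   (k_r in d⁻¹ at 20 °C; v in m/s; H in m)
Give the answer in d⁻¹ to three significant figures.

k_r = 5.026 × 0.669^0.969 / 1.88^1.673 = 5.026 × 0.6774 / 2.875 = 1.184 d⁻¹.

k_r ≈ 1.18 d⁻¹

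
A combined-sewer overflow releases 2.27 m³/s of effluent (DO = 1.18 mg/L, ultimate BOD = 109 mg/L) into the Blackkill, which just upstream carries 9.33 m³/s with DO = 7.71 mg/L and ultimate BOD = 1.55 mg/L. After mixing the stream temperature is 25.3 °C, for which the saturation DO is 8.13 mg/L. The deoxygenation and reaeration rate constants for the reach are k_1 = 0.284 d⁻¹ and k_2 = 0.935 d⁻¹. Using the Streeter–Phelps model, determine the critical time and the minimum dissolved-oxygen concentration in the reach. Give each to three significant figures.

Mixed DO = (9.33×7.71 + 2.27×1.18)/(9.33+2.27) = 74.61/11.60 = 6.432 mg/L.
Mixed L₀ = (9.33×1.55 + 2.27×109)/(11.60) = 261.9/11.60 = 22.58 mg/L.
Initial deficit D₀ = C_s − DO₀ = 8.13 − 6.432 = 1.698 mg/L.
t_c = (1/0.6510) ln[(0.935/0.284)(1 − 1.698×0.6510/(0.284×22.58))] = 1.536 × ln(2.725) = 1.540 d.
D_c = (0.284/0.935) × 22.58 × e^(−0.284×1.540) = 0.3037 × 22.58 × 0.6458 = 4.429 mg/L.
Minimum DO = 8.13 − 4.429 = 3.701 mg/L.

t_c ≈ 1.54 d; minimum DO ≈ 3.70 mg/L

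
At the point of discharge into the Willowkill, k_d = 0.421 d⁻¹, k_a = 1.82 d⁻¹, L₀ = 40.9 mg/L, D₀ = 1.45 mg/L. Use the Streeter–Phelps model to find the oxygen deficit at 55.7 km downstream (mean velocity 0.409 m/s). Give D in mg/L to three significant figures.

D ≈ 5.72 mg/L

Travel time t = x/v = 55.7 km / (0.409 m/s) = 55700 m / 0.409 m/s = 136200 s = 1.576 d.
k_d L₀/(k_a−k_d) = 0.421×40.9/(1.82−0.421) = 17.22/1.399 = 12.31 mg/L.
e^(−k_d t) = e^(−0.421×1.576) = 0.5150; e^(−k_a t) = e^(−1.82×1.576) = 0.05677.
D = 12.31 × (0.5150 − 0.05677) + 1.45 × 0.05677 = 5.640 + 0.08232 = 5.722 mg/L.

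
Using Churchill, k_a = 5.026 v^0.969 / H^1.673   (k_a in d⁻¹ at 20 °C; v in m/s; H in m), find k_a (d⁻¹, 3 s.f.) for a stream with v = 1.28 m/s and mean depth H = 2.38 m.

k_a ≈ 1.50 d⁻¹

k_a = 5.026 × 1.28^0.969 / 2.38^1.673 = 5.026 × 1.270 / 4.266 = 1.497 d⁻¹.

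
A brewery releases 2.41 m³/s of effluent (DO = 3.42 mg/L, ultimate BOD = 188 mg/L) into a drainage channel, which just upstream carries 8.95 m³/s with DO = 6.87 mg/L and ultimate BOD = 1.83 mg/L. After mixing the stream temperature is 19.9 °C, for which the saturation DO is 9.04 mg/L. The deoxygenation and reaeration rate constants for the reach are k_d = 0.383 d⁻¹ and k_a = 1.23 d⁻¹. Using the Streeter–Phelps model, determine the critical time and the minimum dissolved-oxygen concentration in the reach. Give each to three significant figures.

t_c ≈ 1.18 d; minimum DO ≈ 0.845 mg/L

Mixed DO = (8.95×6.87 + 2.41×3.42)/(8.95+2.41) = 69.73/11.36 = 6.138 mg/L.
Mixed L₀ = (8.95×1.83 + 2.41×188)/(11.36) = 469.5/11.36 = 41.33 mg/L.
Initial deficit D₀ = C_s − DO₀ = 9.04 − 6.138 = 2.902 mg/L.
t_c = (1/0.8470) ln[(1.23/0.383)(1 − 2.902×0.8470/(0.383×41.33))] = 1.181 × ln(2.713) = 1.178 d.
D_c = (0.383/1.23) × 41.33 × e^(−0.383×1.178) = 0.3114 × 41.33 × 0.6368 = 8.195 mg/L.
Minimum DO = 9.04 − 8.195 = 0.8454 mg/L.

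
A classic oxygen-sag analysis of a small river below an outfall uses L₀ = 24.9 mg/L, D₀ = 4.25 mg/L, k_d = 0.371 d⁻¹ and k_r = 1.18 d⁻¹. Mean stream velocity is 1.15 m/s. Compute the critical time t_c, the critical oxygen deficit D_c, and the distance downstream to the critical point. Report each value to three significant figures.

t_c ≈ 0.855 d; D_c ≈ 5.70 mg/L; x_c ≈ 84.9 km

t_c = [1/(k_r−k_d)] ln[(k_r/k_d)(1 − D₀(k_r−k_d)/(k_d L₀))]
= [1/(1.18−0.371)] ln[(1.18/0.371)(1 − 4.25×0.8090/(0.371×24.9))]
= (1/0.8090) ln[3.181 × 0.6278] = 1.236 × ln(1.997) = 1.236 × 0.6916 = 0.8548 d.
L(t_c) = L₀ e^(−k_d t_c) = 24.9 × 0.7282 = 18.13 mg/L, and at the critical point k_r D_c = k_d L, so D_c = (0.371/1.18) × 18.13 = 5.701 mg/L.
x_c = v t_c = 1.15 m/s × 0.8548 d × 86400 s/d = 84940 m ≈ 84.9 km.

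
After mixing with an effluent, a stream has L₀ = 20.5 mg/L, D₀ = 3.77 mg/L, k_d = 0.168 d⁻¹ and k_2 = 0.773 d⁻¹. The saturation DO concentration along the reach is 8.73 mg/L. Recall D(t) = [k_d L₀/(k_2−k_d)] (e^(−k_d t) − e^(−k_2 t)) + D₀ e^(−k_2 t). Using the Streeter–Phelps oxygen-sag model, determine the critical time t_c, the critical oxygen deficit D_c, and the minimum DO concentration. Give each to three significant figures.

t_c ≈ 0.729 d; D_c ≈ 3.94 mg/L; min DO ≈ 4.79 mg/L

With k_2/k_d = 4.601 and 1 − D₀(k_2−k_d)/(k_d L₀) = 0.3377,
t_c = ln(4.601 × 0.3377) / (0.773 − 0.168) = ln(1.554) / 0.6050 = 0.4408/0.6050 = 0.7286 d.
L(t_c) = L₀ e^(−k_d t_c) = 20.5 × 0.8848 = 18.14 mg/L, and at the critical point k_2 D_c = k_d L, so D_c = (0.168/0.773) × 18.14 = 3.942 mg/L.
Minimum DO = C_s − D_c = 8.73 − 3.942 = 4.788 mg/L.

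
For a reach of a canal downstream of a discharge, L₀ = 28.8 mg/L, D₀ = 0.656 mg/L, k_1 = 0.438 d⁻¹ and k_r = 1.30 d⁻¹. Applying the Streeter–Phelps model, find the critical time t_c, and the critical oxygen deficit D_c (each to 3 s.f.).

t_c = [1/(k_r−k_1)] ln[(k_r/k_1)(1 − D₀(k_r−k_1)/(k_1 L₀))]
= [1/(1.30−0.438)] ln[(1.30/0.438)(1 − 0.656×0.8620/(0.438×28.8))]
= (1/0.8620) ln[2.968 × 0.9552] = 1.160 × ln(2.835) = 1.160 × 1.042 = 1.209 d.
L(t_c) = L₀ e^(−k_1 t_c) = 28.8 × 0.5889 = 16.96 mg/L, and at the critical point k_r D_c = k_1 L, so D_c = (0.438/1.30) × 16.96 = 5.714 mg/L.

t_c ≈ 1.21 d; D_c ≈ 5.71 mg/L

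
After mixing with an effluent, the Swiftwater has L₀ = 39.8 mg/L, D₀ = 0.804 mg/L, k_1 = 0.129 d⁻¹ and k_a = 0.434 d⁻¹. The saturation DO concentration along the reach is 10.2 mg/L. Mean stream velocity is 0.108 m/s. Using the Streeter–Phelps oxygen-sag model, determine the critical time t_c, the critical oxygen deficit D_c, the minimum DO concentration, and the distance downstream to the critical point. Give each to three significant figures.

t_c ≈ 3.82 d; D_c ≈ 7.23 mg/L; min DO ≈ 2.97 mg/L; x_c ≈ 35.6 km

t_c = [1/(k_a−k_1)] ln[(k_a/k_1)(1 − D₀(k_a−k_1)/(k_1 L₀))]
= [1/(0.434−0.129)] ln[(0.434/0.129)(1 − 0.804×0.3050/(0.129×39.8))]
= (1/0.3050) ln[3.364 × 0.9522] = 3.279 × ln(3.204) = 3.279 × 1.164 = 3.817 d.
D_c = (k_1/k_a) L₀ e^(−k_1 t_c) = (0.129/0.434) × 39.8 × e^(−0.129×3.817) = 0.2972 × 39.8 × 0.6111 = 7.230 mg/L.
Minimum DO = C_s − D_c = 10.2 − 7.230 = 2.970 mg/L.
x_c = v t_c = 0.108 m/s × 3.817 d × 86400 s/d = 35620 m ≈ 35.6 km.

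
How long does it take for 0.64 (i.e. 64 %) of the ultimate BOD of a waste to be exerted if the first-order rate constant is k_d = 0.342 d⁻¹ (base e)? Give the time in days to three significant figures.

y/L₀ = 1 − e^(−k_d t) = 0.64 ⇒ e^(−k_d t) = 0.360
t = −ln(0.360) / 0.342 = 1.022 / 0.342 = 2.987 d.

t ≈ 2.99 d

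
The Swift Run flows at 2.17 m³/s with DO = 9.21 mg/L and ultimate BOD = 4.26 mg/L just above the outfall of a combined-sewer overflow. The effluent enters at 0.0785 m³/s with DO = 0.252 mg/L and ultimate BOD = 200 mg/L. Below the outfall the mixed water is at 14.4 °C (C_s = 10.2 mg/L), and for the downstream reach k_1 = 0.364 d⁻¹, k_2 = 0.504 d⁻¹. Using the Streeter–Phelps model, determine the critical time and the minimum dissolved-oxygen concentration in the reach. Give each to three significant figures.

Mixed DO = (2.17×9.21 + 0.0785×0.252)/(2.17+0.0785) = 20.01/2.248 = 8.897 mg/L.
Mixed L₀ = (2.17×4.26 + 0.0785×200)/(2.248) = 24.94/2.248 = 11.09 mg/L.
Initial deficit D₀ = C_s − DO₀ = 10.2 − 8.897 = 1.303 mg/L.
t_c = (1/0.1400) ln[(0.504/0.364)(1 − 1.303×0.1400/(0.364×11.09))] = 7.143 × ln(1.322) = 1.994 d.
D_c = (0.364/0.504) × 11.09 × e^(−0.364×1.994) = 0.7222 × 11.09 × 0.4839 = 3.877 mg/L.
Minimum DO = 10.2 − 3.877 = 6.323 mg/L.

t_c ≈ 1.99 d; minimum DO ≈ 6.32 mg/L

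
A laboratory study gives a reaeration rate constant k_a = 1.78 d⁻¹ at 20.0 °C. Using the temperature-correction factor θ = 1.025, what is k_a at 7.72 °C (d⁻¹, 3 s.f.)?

k_a(T₂) = k_a(T₁) · θ^(T₂−T₁) = 1.78 × 1.025^(7.72−20.0)
= 1.78 × 1.025^-12.3 = 1.78 × 0.7384 = 1.314 d⁻¹.

k_a ≈ 1.31 d⁻¹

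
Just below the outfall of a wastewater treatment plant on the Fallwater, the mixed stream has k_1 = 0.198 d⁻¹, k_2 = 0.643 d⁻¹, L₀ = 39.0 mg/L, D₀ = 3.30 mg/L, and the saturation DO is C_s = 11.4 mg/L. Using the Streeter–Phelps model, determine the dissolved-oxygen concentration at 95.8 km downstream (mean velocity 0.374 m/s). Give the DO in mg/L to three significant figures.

DO ≈ 3.84 mg/L

Travel time t = x/v = 95.8 km / (0.374 m/s) = 95800 m / 0.374 m/s = 256100 s = 2.965 d.
k_1 L₀/(k_2−k_1) = 0.198×39.0/(0.643−0.198) = 7.722/0.4450 = 17.35 mg/L.
e^(−k_1 t) = e^(−0.198×2.965) = 0.5560; e^(−k_2 t) = e^(−0.643×2.965) = 0.1486.
D = 17.35 × (0.5560 − 0.1486) + 3.30 × 0.1486 = 7.069 + 0.4905 = 7.559 mg/L.
DO = C_s − D = 11.4 − 7.559 = 3.841 mg/L.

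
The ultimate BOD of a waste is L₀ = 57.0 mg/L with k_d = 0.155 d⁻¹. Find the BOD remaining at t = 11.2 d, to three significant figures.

L_t = L₀ e^(−k_d t) = 57.0 × e^(−0.155×11.2) = 57.0 × 0.1762 = 10.04 mg/L.

L ≈ 10.0 mg/L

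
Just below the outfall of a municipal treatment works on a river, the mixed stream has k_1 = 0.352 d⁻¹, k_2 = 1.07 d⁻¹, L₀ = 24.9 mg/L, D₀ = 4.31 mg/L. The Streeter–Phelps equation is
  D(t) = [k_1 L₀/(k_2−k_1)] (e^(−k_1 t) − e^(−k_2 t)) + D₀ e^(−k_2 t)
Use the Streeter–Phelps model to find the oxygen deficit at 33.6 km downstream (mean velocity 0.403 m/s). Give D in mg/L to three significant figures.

Travel time t = x/v = 33.6 km / (0.403 m/s) = 33600 m / 0.403 m/s = 83370 s = 0.9650 d.
k_1 L₀/(k_2−k_1) = 0.352×24.9/(1.07−0.352) = 8.765/0.7180 = 12.21 mg/L.
e^(−k_1 t) = e^(−0.352×0.9650) = 0.7120; e^(−k_2 t) = e^(−1.07×0.9650) = 0.3561.
D = 12.21 × (0.7120 − 0.3561) + 4.31 × 0.3561 = 4.345 + 1.535 = 5.879 mg/L.

D ≈ 5.88 mg/L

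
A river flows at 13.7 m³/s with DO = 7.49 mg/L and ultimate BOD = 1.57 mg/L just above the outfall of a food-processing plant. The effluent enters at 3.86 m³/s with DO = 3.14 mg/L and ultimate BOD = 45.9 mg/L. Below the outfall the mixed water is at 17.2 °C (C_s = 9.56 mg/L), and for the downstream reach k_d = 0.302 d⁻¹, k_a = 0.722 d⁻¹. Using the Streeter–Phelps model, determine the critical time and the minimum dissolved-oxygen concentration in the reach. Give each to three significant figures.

Mixed DO = (13.7×7.49 + 3.86×3.14)/(13.7+3.86) = 114.7/17.56 = 6.534 mg/L.
Mixed L₀ = (13.7×1.57 + 3.86×45.9)/(17.56) = 198.7/17.56 = 11.31 mg/L.
Initial deficit D₀ = C_s − DO₀ = 9.56 − 6.534 = 3.026 mg/L.
t_c = (1/0.4200) ln[(0.722/0.302)(1 − 3.026×0.4200/(0.302×11.31))] = 2.381 × ln(1.501) = 0.9677 d.
D_c = (0.302/0.722) × 11.31 × e^(−0.302×0.9677) = 0.4183 × 11.31 × 0.7466 = 3.533 mg/L.
Minimum DO = 9.56 − 3.533 = 6.027 mg/L.

t_c ≈ 0.968 d; minimum DO ≈ 6.03 mg/L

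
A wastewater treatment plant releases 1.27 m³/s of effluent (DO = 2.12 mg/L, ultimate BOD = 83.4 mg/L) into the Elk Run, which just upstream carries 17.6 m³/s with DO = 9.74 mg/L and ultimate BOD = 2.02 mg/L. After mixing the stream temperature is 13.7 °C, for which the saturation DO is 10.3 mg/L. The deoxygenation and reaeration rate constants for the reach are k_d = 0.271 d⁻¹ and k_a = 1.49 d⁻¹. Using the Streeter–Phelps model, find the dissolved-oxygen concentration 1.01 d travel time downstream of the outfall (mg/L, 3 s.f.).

Mixed DO = (17.6×9.74 + 1.27×2.12)/(17.6+1.27) = 174.1/18.87 = 9.227 mg/L.
Mixed L₀ = (17.6×2.02 + 1.27×83.4)/(18.87) = 141.5/18.87 = 7.497 mg/L.
Initial deficit D₀ = C_s − DO₀ = 10.3 − 9.227 = 1.073 mg/L.
D(1.01) = [0.271×7.497/(1.49−0.271)](e^(−0.271×1.01) − e^(−1.49×1.01)) + 1.073 e^(−1.49×1.01)
= 1.667 × (0.7606 − 0.2220) + 1.073 × 0.2220 = 1.136 mg/L.
DO = 10.3 − 1.136 = 9.164 mg/L.

DO ≈ 9.16 mg/L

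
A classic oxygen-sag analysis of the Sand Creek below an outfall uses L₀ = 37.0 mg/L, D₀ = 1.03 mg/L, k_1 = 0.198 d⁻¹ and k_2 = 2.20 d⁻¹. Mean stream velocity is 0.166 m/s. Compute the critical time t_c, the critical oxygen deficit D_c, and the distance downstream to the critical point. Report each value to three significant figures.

With k_2/k_1 = 11.11 and 1 − D₀(k_2−k_1)/(k_1 L₀) = 0.7185,
t_c = ln(11.11 × 0.7185) / (2.20 − 0.198) = ln(7.984) / 2.002 = 2.077/2.002 = 1.038 d.
D_c = (k_1/k_2) L₀ e^(−k_1 t_c) = (0.198/2.20) × 37.0 × e^(−0.198×1.038) = 0.09000 × 37.0 × 0.8143 = 2.712 mg/L.
x_c = v t_c = 0.166 m/s × 1.038 d × 86400 s/d = 14880 m ≈ 14.9 km.

t_c ≈ 1.04 d; D_c ≈ 2.71 mg/L; x_c ≈ 14.9 km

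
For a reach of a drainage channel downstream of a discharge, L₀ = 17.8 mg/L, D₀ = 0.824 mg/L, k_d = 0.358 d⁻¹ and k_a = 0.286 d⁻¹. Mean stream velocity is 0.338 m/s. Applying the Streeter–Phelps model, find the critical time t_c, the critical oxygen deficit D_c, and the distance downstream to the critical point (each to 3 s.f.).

With k_a/k_d = 0.7989 and 1 − D₀(k_a−k_d)/(k_d L₀) = 1.009,
t_c = ln(0.7989 × 1.009) / (0.286 − 0.358) = ln(0.8063) / -0.07200 = -0.2153/-0.07200 = 2.990 d.
L(t_c) = L₀ e^(−k_d t_c) = 17.8 × 0.3429 = 6.103 mg/L, and at the critical point k_a D_c = k_d L, so D_c = (0.358/0.286) × 6.103 = 7.640 mg/L.
x_c = v t_c = 0.338 m/s × 2.990 d × 86400 s/d = 87320 m ≈ 87.3 km.

t_c ≈ 2.99 d; D_c ≈ 7.64 mg/L; x_c ≈ 87.3 km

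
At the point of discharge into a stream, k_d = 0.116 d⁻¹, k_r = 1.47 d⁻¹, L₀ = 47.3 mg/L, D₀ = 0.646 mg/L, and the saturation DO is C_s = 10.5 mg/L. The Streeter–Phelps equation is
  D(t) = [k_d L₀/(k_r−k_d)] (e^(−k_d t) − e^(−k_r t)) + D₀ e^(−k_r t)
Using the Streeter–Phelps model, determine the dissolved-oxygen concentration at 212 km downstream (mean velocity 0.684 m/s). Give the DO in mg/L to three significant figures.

DO ≈ 7.84 mg/L

Travel time t = x/v = 212 km / (0.684 m/s) = 212000 m / 0.684 m/s = 309900 s = 3.587 d.
k_d L₀/(k_r−k_d) = 0.116×47.3/(1.47−0.116) = 5.487/1.354 = 4.052 mg/L.
e^(−k_d t) = e^(−0.116×3.587) = 0.6596; e^(−k_r t) = e^(−1.47×3.587) = 0.005127.
D = 4.052 × (0.6596 − 0.005127) + 0.646 × 0.005127 = 2.652 + 0.003312 = 2.655 mg/L.
DO = C_s − D = 10.5 − 2.655 = 7.845 mg/L.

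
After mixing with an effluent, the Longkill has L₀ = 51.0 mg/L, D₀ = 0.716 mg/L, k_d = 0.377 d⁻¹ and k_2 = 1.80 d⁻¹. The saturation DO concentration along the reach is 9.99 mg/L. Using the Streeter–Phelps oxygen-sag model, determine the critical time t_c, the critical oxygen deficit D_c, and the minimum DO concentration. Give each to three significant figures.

At the critical point dD/dt = 0, so k_d L₀ e^(−k_d t) = k_2 D. Substituting D(t) from the Streeter–Phelps equation and solving for t gives
t_c = ln[(k_2/k_d)(1 − D₀(k_2−k_d)/(k_d L₀))] / (k_2−k_d).
Here k_2−k_d = 1.423 d⁻¹ and 1 − D₀(k_2−k_d)/(k_d L₀) = 1 − 0.716×1.423/(0.377×51.0) = 0.9470, so
t_c = ln(4.775 × 0.9470) / 1.423 = 1.509 / 1.423 = 1.060 d.
L(t_c) = L₀ e^(−k_d t_c) = 51.0 × 0.6705 = 34.20 mg/L, and at the critical point k_2 D_c = k_d L, so D_c = (0.377/1.80) × 34.20 = 7.162 mg/L.
Minimum DO = C_s − D_c = 9.99 − 7.162 = 2.828 mg/L.

t_c ≈ 1.06 d; D_c ≈ 7.16 mg/L; min DO ≈ 2.83 mg/L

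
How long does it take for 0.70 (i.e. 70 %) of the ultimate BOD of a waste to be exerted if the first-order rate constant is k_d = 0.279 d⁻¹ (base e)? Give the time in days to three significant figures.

y/L₀ = 1 − e^(−k_d t) = 0.70 ⇒ e^(−k_d t) = 0.300
t = −ln(0.300) / 0.279 = 1.204 / 0.279 = 4.315 d.

t ≈ 4.32 d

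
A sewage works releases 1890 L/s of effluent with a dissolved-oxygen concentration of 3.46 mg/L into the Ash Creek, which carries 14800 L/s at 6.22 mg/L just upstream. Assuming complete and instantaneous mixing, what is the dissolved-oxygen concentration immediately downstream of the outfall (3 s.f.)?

5.91 mg/L

Flow-weighted mixing: C = (Q_r C_r + Q_w C_w)/(Q_r + Q_w)
= (14800×6.22 + 1890×3.46)/(14800 + 1890) = 98600/16690 = 5.907 mg/L.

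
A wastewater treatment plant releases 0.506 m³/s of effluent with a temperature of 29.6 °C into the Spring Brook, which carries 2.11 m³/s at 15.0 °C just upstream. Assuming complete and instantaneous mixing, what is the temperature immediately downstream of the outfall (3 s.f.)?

17.8 °C

Flow-weighted mixing: C = (Q_r C_r + Q_w C_w)/(Q_r + Q_w)
= (2.11×15.0 + 0.506×29.6)/(2.11 + 0.506) = 46.63/2.616 = 17.82 °C.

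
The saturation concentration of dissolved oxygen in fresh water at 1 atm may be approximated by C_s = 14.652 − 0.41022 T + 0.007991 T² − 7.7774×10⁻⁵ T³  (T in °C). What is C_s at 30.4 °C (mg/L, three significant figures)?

C_s ≈ 7.38 mg/L

C_s = 14.652 − 0.41022×30.4 + 0.007991×30.4² − 7.7774×10⁻⁵×30.4³ = 7.381 mg/L.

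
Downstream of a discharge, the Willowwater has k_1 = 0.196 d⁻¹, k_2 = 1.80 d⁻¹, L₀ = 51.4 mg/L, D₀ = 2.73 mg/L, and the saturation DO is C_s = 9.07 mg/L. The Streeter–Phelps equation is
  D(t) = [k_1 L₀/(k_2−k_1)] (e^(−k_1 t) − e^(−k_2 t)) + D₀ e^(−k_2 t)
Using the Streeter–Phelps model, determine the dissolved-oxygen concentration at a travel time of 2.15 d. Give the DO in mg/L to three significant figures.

DO ≈ 5.02 mg/L

k_1 L₀/(k_2−k_1) = 0.196×51.4/(1.80−0.196) = 10.07/1.604 = 6.281 mg/L.
e^(−k_1 t) = e^(−0.196×2.150) = 0.6561; e^(−k_2 t) = e^(−1.80×2.150) = 0.02086.
D = 6.281 × (0.6561 − 0.02086) + 2.73 × 0.02086 = 3.990 + 0.05694 = 4.047 mg/L.
DO = C_s − D = 9.07 − 4.047 = 5.023 mg/L.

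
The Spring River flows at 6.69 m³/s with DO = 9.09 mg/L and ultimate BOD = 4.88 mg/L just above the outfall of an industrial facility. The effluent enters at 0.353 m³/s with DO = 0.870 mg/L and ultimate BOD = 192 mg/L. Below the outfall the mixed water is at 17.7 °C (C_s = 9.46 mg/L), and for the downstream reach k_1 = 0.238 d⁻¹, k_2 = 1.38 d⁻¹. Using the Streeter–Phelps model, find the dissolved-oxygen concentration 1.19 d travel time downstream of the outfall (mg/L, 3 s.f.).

Mixed DO = (6.69×9.09 + 0.353×0.870)/(6.69+0.353) = 61.12/7.043 = 8.678 mg/L.
Mixed L₀ = (6.69×4.88 + 0.353×192)/(7.043) = 100.4/7.043 = 14.26 mg/L.
Initial deficit D₀ = C_s − DO₀ = 9.46 − 8.678 = 0.7820 mg/L.
D(1.19) = [0.238×14.26/(1.38−0.238)](e^(−0.238×1.19) − e^(−1.38×1.19)) + 0.7820 e^(−1.38×1.19)
= 2.972 × (0.7534 − 0.1936) + 0.7820 × 0.1936 = 1.815 mg/L.
DO = 9.46 − 1.815 = 7.645 mg/L.

DO ≈ 7.65 mg/L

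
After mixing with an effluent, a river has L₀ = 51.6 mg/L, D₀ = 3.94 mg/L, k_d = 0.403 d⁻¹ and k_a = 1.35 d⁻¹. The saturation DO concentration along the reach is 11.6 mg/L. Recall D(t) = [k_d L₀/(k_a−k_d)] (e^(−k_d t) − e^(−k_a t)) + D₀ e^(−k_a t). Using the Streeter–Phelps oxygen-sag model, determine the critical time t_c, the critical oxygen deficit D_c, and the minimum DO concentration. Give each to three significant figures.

t_c = [1/(k_a−k_d)] ln[(k_a/k_d)(1 − D₀(k_a−k_d)/(k_d L₀))]
= [1/(1.35−0.403)] ln[(1.35/0.403)(1 − 3.94×0.9470/(0.403×51.6))]
= (1/0.9470) ln[3.350 × 0.8206] = 1.056 × ln(2.749) = 1.056 × 1.011 = 1.068 d.
L(t_c) = L₀ e^(−k_d t_c) = 51.6 × 0.6503 = 33.56 mg/L, and at the critical point k_a D_c = k_d L, so D_c = (0.403/1.35) × 33.56 = 10.02 mg/L.
Minimum DO = C_s − D_c = 11.6 − 10.02 = 1.583 mg/L.

t_c ≈ 1.07 d; D_c ≈ 10.0 mg/L; min DO ≈ 1.58 mg/L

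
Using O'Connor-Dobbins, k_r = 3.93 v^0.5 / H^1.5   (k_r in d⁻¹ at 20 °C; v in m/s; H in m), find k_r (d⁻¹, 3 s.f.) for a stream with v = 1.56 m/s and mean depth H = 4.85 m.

k_r = 3.93 × 1.56^0.5 / 4.85^1.5 = 3.93 × 1.249 / 10.68 = 0.4596 d⁻¹.

k_r ≈ 0.460 d⁻¹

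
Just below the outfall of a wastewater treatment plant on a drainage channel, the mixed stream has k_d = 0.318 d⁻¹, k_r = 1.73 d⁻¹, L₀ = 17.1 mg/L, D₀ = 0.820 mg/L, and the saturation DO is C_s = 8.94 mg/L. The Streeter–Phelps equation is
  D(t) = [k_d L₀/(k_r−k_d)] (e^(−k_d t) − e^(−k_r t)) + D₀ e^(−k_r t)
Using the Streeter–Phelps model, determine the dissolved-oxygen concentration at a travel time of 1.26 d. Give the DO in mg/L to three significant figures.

DO ≈ 6.70 mg/L

k_d L₀/(k_r−k_d) = 0.318×17.1/(1.73−0.318) = 5.438/1.412 = 3.851 mg/L.
e^(−k_d t) = e^(−0.318×1.260) = 0.6699; e^(−k_r t) = e^(−1.73×1.260) = 0.1131.
D = 3.851 × (0.6699 − 0.1131) + 0.820 × 0.1131 = 2.144 + 0.09271 = 2.237 mg/L.
DO = C_s − D = 8.94 − 2.237 = 6.703 mg/L.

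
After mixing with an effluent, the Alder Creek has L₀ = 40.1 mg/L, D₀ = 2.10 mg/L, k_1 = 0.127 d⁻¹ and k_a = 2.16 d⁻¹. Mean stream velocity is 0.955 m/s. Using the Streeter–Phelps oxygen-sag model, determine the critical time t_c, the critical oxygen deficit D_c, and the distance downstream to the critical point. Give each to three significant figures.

t_c ≈ 0.498 d; D_c ≈ 2.21 mg/L; x_c ≈ 41.1 km

t_c = [1/(k_a−k_1)] ln[(k_a/k_1)(1 − D₀(k_a−k_1)/(k_1 L₀))]
= [1/(2.16−0.127)] ln[(2.16/0.127)(1 − 2.10×2.033/(0.127×40.1))]
= (1/2.033) ln[17.01 × 0.1617] = 0.4919 × ln(2.750) = 0.4919 × 1.012 = 0.4976 d.
D_c = (k_1/k_a) L₀ e^(−k_1 t_c) = (0.127/2.16) × 40.1 × e^(−0.127×0.4976) = 0.05880 × 40.1 × 0.9388 = 2.213 mg/L.
x_c = v t_c = 0.955 m/s × 0.4976 d × 86400 s/d = 41060 m ≈ 41.1 km.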